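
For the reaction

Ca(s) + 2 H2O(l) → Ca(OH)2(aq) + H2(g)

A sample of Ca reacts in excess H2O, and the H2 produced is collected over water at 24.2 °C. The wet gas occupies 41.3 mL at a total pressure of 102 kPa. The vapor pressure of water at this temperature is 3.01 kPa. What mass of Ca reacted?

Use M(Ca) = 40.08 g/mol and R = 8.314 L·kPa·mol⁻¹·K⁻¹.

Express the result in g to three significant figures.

P(H2) = 102 − 3.01 = 98.99 kPa
n(H2) = PV/RT = (98.99 × 0.04130) / (8.314 × 297.35) = 0.001654 mol
n(Ca) = (1/1) × 0.001654 = 0.001654 mol
m(Ca) = 0.001654 × 40.08 = 0.06629 g

0.0663 g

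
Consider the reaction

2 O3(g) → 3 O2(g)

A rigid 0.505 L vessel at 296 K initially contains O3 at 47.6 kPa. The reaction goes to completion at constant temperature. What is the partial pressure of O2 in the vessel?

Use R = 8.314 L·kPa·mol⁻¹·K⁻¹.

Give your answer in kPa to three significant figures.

71.4 kPa

n(O3)₀ = PV/RT = (47.6 × 0.505) / (8.314 × 296) = 0.009768 mol
n(O2) = (3/2) × 0.009768 = 0.01465 mol
P(O2) = nRT/V = 0.01465 × 8.314 × 296 / 0.505 = 71.39 kPa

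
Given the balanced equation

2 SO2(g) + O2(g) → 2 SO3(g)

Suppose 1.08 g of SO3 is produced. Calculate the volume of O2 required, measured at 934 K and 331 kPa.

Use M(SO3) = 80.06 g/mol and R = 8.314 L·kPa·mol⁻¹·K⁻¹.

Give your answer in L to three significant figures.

n(SO3) = 1.080 / 80.06 = 0.01349 mol
n(O2) = (1/2) × 0.01349 = 0.006745 mol
V = nRT/P = 0.006745 × 8.314 × 934 / 331 = 0.1582 L

0.158 L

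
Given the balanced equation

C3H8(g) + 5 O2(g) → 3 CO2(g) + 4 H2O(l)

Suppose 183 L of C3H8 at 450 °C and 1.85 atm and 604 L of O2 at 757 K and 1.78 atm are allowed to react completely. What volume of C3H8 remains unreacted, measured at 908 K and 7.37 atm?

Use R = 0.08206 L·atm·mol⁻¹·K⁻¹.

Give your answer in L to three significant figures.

22.7 L

n(C3H8) = PV/RT = (1.85 × 183) / (0.08206 × 723.15) = 5.705 mol
n(O2) = PV/RT = (1.78 × 604) / (0.08206 × 757) = 17.31 mol
For 5.705 mol C3H8, stoichiometry requires (5/1) × 5.705 = 28.52 mol O2; 17.31 mol is available, so O2 is limiting.
n(C3H8) consumed = (1/5) × 17.31 = 3.462 mol; remaining = 5.705 − 3.462 = 2.243 mol
V(C3H8) = nRT/P = 2.243 × 0.08206 × 908 / 7.37 = 22.68 L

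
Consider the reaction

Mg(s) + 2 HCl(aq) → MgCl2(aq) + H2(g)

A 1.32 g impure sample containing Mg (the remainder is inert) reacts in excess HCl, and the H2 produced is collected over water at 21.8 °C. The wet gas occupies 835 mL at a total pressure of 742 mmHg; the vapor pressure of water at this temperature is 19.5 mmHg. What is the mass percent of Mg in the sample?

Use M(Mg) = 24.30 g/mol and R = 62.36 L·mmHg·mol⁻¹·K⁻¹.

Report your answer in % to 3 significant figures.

P(H2) = 742 − 19.5 = 722.5 mmHg
n(H2) = PV/RT = (722.5 × 0.8350) / (62.36 × 294.95) = 0.03280 mol
n(Mg) = (1/1) × 0.03280 = 0.03280 mol
m(Mg) = 0.03280 × 24.30 = 0.7970 g
%Mg = 0.7970 / 1.32 × 100 = 60.38%

60.4 %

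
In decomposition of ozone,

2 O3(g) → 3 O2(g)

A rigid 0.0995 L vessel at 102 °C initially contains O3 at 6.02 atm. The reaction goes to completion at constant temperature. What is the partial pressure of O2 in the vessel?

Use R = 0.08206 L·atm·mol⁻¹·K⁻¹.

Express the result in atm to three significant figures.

9.03 atm

n(O3)₀ = PV/RT = (6.02 × 0.0995) / (0.08206 × 375.15) = 0.01946 mol
n(O2) = (3/2) × 0.01946 = 0.02919 mol
P(O2) = nRT/V = 0.02919 × 0.08206 × 375.15 / 0.0995 = 9.031 atm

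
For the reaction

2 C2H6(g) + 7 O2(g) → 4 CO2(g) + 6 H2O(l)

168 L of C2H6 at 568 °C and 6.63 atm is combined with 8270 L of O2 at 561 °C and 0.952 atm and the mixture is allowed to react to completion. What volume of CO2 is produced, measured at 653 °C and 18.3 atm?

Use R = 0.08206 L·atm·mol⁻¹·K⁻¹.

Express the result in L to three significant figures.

134 L

n(C2H6) = PV/RT = (6.63 × 168) / (0.08206 × 841.15) = 16.14 mol
n(O2) = PV/RT = (0.952 × 8270) / (0.08206 × 834.15) = 115.0 mol
For 16.14 mol C2H6, stoichiometry requires (7/2) × 16.14 = 56.49 mol O2; 115.0 mol is available, so C2H6 is limiting.
n(CO2) = (4/2) × 16.14 = 32.28 mol
V(CO2) = nRT/P = 32.28 × 0.08206 × 926.15 / 18.3 = 134.1 L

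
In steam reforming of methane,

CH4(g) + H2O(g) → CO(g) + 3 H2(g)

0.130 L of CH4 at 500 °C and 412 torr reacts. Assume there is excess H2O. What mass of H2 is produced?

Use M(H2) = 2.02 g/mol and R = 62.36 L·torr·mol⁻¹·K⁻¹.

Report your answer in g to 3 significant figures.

n(CH4) = PV/RT = (412 × 0.130) / (62.36 × 773.15) = 0.001111 mol
n(H2) = (3/1) × 0.001111 = 0.003333 mol
m(H2) = 0.003333 × 2.02 = 0.006733 g

0.00673 g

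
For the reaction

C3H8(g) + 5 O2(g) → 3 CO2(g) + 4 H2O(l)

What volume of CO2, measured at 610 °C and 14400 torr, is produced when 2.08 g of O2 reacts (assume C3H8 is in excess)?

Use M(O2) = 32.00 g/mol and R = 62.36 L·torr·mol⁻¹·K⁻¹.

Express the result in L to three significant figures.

n(O2) = 2.080 / 32.00 = 0.06500 mol
n(CO2) = (3/5) × 0.06500 = 0.03900 mol
V = nRT/P = 0.03900 × 62.36 × 883.15 / 14400 = 0.1492 L

0.149 L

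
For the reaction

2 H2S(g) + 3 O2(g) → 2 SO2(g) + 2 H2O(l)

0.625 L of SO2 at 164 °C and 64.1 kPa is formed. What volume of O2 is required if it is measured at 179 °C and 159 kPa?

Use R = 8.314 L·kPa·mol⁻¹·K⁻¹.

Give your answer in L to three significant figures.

n(SO2) = PV/RT = (64.1 × 0.625) / (8.314 × 437.15) = 0.01102 mol
n(O2) = (3/2) × 0.01102 = 0.01653 mol
V = nRT/P = 0.01653 × 8.314 × 452.15 / 159 = 0.3908 L

0.391 L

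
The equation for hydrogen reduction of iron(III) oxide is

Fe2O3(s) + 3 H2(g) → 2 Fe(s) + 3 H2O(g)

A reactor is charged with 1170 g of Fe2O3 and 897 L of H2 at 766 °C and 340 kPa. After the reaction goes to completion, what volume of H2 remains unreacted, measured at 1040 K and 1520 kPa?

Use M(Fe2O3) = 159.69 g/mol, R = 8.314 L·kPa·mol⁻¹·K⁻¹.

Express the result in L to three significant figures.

75.8 L

n(Fe2O3) = 1170 / 159.69 = 7.327 mol
n(H2) = PV/RT = (340 × 897) / (8.314 × 1039.15) = 35.30 mol
For 7.327 mol Fe2O3, stoichiometry requires (3/1) × 7.327 = 21.98 mol H2; 35.30 mol is available, so Fe2O3 is limiting.
n(H2) consumed = (3/1) × 7.327 = 21.98 mol; remaining = 35.30 − 21.98 = 13.32 mol
V(H2) = nRT/P = 13.32 × 8.314 × 1040 / 1520 = 75.77 L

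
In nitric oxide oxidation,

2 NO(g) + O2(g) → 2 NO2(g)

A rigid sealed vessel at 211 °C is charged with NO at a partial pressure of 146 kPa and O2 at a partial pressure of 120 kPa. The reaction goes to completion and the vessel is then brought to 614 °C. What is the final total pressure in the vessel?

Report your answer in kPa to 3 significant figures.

At constant V, partial pressures at 211 °C are proportional to moles, so apply stoichiometry directly to pressures.
P(O2) required for 146 kPa of NO = (1/2) × 146 = 73.00 kPa; available 120 kPa, so NO is limiting.
P(O2) remaining = 120 − (1/2) × 146 = 47.00 kPa
P(gaseous products) = (2)/2 × 146 = 146.0 kPa
P_total at 211 °C = 47.00 + 146.0 = 193.0 kPa
Scaling to 614 °C: P = 193.0 × 887.15/484.15 = 353.7 kPa

354 kPa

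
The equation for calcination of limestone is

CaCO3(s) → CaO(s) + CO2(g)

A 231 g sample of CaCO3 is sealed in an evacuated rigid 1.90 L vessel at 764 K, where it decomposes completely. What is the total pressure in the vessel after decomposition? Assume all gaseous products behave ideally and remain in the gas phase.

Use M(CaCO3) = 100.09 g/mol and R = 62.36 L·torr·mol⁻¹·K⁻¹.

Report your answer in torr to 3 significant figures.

57900 torr

n(CaCO3) = 231 / 100.09 = 2.308 mol
n(gas produced) = (1/1) × 2.308 = 2.308 mol
P = nRT/V = 2.308 × 62.36 × 764 / 1.90 = 57870 torr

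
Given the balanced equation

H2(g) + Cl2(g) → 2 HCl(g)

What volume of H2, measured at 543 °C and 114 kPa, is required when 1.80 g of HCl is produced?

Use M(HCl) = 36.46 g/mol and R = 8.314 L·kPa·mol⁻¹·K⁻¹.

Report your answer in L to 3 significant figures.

1.47 L

n(HCl) = 1.800 / 36.46 = 0.04937 mol
n(H2) = (1/2) × 0.04937 = 0.02468 mol
V = nRT/P = 0.02468 × 8.314 × 816.15 / 114 = 1.469 L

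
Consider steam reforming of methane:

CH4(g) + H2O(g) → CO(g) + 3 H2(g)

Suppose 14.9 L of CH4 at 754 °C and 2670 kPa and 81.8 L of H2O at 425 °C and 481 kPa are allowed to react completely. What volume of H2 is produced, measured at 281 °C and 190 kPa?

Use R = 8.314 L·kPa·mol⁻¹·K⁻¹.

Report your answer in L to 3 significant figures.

n(CH4) = PV/RT = (2670 × 14.9) / (8.314 × 1027.15) = 4.659 mol
n(H2O) = PV/RT = (481 × 81.8) / (8.314 × 698.15) = 6.779 mol
For 4.659 mol CH4, stoichiometry requires (1/1) × 4.659 = 4.659 mol H2O; 6.779 mol is available, so CH4 is limiting.
n(H2) = (3/1) × 4.659 = 13.98 mol
V(H2) = nRT/P = 13.98 × 8.314 × 554.15 / 190 = 339.0 L

339 L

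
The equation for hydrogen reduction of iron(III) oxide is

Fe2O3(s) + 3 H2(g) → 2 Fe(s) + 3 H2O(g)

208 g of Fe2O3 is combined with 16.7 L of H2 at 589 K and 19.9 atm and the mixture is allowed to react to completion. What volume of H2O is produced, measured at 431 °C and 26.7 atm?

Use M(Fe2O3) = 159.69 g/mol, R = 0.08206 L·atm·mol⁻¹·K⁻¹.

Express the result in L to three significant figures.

8.46 L

n(Fe2O3) = 208 / 159.69 = 1.303 mol
n(H2) = PV/RT = (19.9 × 16.7) / (0.08206 × 589) = 6.876 mol
For 1.303 mol Fe2O3, stoichiometry requires (3/1) × 1.303 = 3.909 mol H2; 6.876 mol is available, so Fe2O3 is limiting.
n(H2O) = (3/1) × 1.303 = 3.909 mol
V(H2O) = nRT/P = 3.909 × 0.08206 × 704.15 / 26.7 = 8.460 L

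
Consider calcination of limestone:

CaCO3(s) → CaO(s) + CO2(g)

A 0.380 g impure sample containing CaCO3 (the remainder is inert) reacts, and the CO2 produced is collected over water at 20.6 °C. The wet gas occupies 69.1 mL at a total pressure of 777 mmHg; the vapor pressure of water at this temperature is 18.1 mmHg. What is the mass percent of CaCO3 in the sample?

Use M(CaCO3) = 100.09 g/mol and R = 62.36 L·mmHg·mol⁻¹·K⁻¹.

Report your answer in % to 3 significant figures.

P(CO2) = 777 − 18.1 = 758.9 mmHg
n(CO2) = PV/RT = (758.9 × 0.06910) / (62.36 × 293.75) = 0.002863 mol
n(CaCO3) = (1/1) × 0.002863 = 0.002863 mol
m(CaCO3) = 0.002863 × 100.09 = 0.2866 g
%CaCO3 = 0.2866 / 0.380 × 100 = 75.42%

75.4 %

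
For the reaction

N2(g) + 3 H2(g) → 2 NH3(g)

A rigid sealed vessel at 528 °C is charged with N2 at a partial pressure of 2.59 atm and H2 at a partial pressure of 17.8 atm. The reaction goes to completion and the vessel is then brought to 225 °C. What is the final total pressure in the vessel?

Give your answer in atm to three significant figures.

9.46 atm

Because the vessel is rigid and T is held at 528 °C, work the stoichiometry in partial pressures (P_i = n_iRT/V).
P(H2) required for 2.59 atm of N2 = (3/1) × 2.59 = 7.770 atm; available 17.8 atm, so N2 is limiting.
P(H2) remaining = 17.8 − (3/1) × 2.59 = 10.03 atm
P(gaseous products) = (2)/1 × 2.59 = 5.180 atm
P_total at 528 °C = 10.03 + 5.180 = 15.21 atm
Scaling to 225 °C: P = 15.21 × 498.15/801.15 = 9.457 atm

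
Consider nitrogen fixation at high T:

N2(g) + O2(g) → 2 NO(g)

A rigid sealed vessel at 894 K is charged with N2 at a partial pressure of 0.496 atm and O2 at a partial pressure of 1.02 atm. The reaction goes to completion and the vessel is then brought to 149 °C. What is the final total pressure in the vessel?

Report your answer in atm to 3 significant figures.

With V and T fixed, P_i ∝ n_i, so the mole ratios apply directly to partial pressures at 894 K.
P(O2) required for 0.496 atm of N2 = (1/1) × 0.496 = 0.4960 atm; available 1.02 atm, so N2 is limiting.
P(O2) remaining = 1.02 − (1/1) × 0.496 = 0.5240 atm
P(gaseous products) = (2)/1 × 0.496 = 0.9920 atm
P_total at 894 K = 0.5240 + 0.9920 = 1.516 atm
Scaling to 149 °C: P = 1.516 × 422.15/894 = 0.7159 atm

0.716 atm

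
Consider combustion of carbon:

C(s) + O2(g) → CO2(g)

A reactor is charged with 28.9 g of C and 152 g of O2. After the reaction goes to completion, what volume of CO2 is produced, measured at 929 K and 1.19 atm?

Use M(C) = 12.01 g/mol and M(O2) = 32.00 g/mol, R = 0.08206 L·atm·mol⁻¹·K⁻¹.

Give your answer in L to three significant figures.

154 L

n(C) = 28.9 / 12.01 = 2.406 mol
n(O2) = 152 / 32.00 = 4.750 mol
For 2.406 mol C, stoichiometry requires (1/1) × 2.406 = 2.406 mol O2; 4.750 mol is available, so C is limiting.
n(CO2) = (1/1) × 2.406 = 2.406 mol
V(CO2) = nRT/P = 2.406 × 0.08206 × 929 / 1.19 = 154.1 L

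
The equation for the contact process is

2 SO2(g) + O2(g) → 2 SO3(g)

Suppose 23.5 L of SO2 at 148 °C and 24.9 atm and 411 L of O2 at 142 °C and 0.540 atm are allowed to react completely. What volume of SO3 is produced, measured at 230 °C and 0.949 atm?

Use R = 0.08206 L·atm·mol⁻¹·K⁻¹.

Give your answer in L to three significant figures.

567 L

n(SO2) = PV/RT = (24.9 × 23.5) / (0.08206 × 421.15) = 16.93 mol
n(O2) = PV/RT = (0.540 × 411) / (0.08206 × 415.15) = 6.515 mol
For 16.93 mol SO2, stoichiometry requires (1/2) × 16.93 = 8.465 mol O2; 6.515 mol is available, so O2 is limiting.
n(SO3) = (2/1) × 6.515 = 13.03 mol
V(SO3) = nRT/P = 13.03 × 0.08206 × 503.15 / 0.949 = 566.9 L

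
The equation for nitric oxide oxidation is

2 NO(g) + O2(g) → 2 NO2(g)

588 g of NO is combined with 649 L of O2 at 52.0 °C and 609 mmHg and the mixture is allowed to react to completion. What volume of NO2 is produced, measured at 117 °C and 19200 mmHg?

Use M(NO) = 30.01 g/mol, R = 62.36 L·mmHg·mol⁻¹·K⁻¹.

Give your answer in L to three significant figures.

n(NO) = 588 / 30.01 = 19.59 mol
n(O2) = PV/RT = (609 × 649) / (62.36 × 325.15) = 19.49 mol
For 19.59 mol NO, stoichiometry requires (1/2) × 19.59 = 9.795 mol O2; 19.49 mol is available, so NO is limiting.
n(NO2) = (2/2) × 19.59 = 19.59 mol
V(NO2) = nRT/P = 19.59 × 62.36 × 390.15 / 19200 = 24.82 L

24.8 L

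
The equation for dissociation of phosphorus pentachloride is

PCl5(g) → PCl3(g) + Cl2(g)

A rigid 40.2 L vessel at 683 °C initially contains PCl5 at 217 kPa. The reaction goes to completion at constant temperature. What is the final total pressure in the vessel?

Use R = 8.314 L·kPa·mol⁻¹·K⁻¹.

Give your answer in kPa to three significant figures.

Rigid vessel, constant T ⇒ P scales with total gas moles (1 → 2).
P_final = (2/1) × 217 = 434.0 kPa

434 kPa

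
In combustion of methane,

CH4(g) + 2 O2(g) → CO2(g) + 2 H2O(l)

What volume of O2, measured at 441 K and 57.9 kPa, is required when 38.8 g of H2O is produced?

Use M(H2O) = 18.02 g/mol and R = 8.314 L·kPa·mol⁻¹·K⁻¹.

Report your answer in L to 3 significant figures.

n(H2O) = 38.80 / 18.02 = 2.153 mol
n(O2) = (2/2) × 2.153 = 2.153 mol
V = nRT/P = 2.153 × 8.314 × 441 / 57.9 = 136.3 L

136 L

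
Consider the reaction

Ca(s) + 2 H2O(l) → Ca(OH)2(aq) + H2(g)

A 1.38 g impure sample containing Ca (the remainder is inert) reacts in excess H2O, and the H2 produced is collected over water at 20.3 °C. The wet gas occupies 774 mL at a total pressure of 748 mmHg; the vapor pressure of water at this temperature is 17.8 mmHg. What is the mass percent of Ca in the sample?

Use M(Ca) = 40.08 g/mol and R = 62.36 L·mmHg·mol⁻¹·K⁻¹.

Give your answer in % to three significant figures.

89.7 %

P(H2) = 748 − 17.8 = 730.2 mmHg
n(H2) = PV/RT = (730.2 × 0.7740) / (62.36 × 293.45) = 0.03088 mol
n(Ca) = (1/1) × 0.03088 = 0.03088 mol
m(Ca) = 0.03088 × 40.08 = 1.238 g
%Ca = 1.238 / 1.38 × 100 = 89.71%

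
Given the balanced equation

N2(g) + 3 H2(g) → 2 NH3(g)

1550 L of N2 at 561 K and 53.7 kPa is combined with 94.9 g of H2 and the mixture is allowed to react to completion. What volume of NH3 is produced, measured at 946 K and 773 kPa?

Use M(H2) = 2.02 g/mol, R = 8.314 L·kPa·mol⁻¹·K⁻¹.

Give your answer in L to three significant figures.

n(N2) = PV/RT = (53.7 × 1550) / (8.314 × 561) = 17.85 mol
n(H2) = 94.9 / 2.02 = 46.98 mol
For 17.85 mol N2, stoichiometry requires (3/1) × 17.85 = 53.55 mol H2; 46.98 mol is available, so H2 is limiting.
n(NH3) = (2/3) × 46.98 = 31.32 mol
V(NH3) = nRT/P = 31.32 × 8.314 × 946 / 773 = 318.7 L

319 L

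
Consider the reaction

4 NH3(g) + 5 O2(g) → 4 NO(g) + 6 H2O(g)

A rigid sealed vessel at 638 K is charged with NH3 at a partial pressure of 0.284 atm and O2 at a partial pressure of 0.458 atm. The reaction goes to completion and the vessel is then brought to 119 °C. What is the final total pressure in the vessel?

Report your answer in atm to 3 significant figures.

At constant V, partial pressures at 638 K are proportional to moles, so apply stoichiometry directly to pressures.
P(O2) required for 0.284 atm of NH3 = (5/4) × 0.284 = 0.3550 atm; available 0.458 atm, so NH3 is limiting.
P(O2) remaining = 0.458 − (5/4) × 0.284 = 0.1030 atm
P(gaseous products) = (4+6)/4 × 0.284 = 0.7100 atm
P_total at 638 K = 0.1030 + 0.7100 = 0.8130 atm
Scaling to 119 °C: P = 0.8130 × 392.15/638 = 0.4997 atm

0.500 atm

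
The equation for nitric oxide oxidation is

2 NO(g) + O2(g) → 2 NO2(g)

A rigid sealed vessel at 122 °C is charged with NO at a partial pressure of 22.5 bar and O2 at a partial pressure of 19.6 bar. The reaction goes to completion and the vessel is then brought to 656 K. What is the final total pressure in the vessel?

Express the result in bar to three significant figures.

51.2 bar

With V and T fixed, P_i ∝ n_i, so the mole ratios apply directly to partial pressures at 122 °C.
P(O2) required for 22.5 bar of NO = (1/2) × 22.5 = 11.25 bar; available 19.6 bar, so NO is limiting.
P(O2) remaining = 19.6 − (1/2) × 22.5 = 8.350 bar
P(gaseous products) = (2)/2 × 22.5 = 22.50 bar
P_total at 122 °C = 8.350 + 22.50 = 30.85 bar
Scaling to 656 K: P = 30.85 × 656/395.15 = 51.21 bar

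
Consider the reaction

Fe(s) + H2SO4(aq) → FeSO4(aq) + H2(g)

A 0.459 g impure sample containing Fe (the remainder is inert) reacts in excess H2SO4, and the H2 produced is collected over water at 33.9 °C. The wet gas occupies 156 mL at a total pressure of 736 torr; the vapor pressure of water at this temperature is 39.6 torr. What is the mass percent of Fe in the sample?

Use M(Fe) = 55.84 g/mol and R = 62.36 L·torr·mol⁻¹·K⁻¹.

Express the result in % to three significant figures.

69.0 %

P(H2) = 736 − 39.6 = 696.4 torr
n(H2) = PV/RT = (696.4 × 0.1560) / (62.36 × 307.05) = 0.005674 mol
n(Fe) = (1/1) × 0.005674 = 0.005674 mol
m(Fe) = 0.005674 × 55.84 = 0.3168 g
%Fe = 0.3168 / 0.459 × 100 = 69.02%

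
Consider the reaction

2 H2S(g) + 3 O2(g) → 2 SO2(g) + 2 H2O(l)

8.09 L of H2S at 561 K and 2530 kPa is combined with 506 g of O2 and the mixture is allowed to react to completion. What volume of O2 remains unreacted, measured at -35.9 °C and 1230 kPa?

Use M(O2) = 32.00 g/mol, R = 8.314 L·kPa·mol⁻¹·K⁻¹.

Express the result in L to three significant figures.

n(H2S) = PV/RT = (2530 × 8.09) / (8.314 × 561) = 4.388 mol
n(O2) = 506 / 32.00 = 15.81 mol
For 4.388 mol H2S, stoichiometry requires (3/2) × 4.388 = 6.582 mol O2; 15.81 mol is available, so H2S is limiting.
n(O2) consumed = (3/2) × 4.388 = 6.582 mol; remaining = 15.81 − 6.582 = 9.228 mol
V(O2) = nRT/P = 9.228 × 8.314 × 237.25 / 1230 = 14.80 L

14.8 L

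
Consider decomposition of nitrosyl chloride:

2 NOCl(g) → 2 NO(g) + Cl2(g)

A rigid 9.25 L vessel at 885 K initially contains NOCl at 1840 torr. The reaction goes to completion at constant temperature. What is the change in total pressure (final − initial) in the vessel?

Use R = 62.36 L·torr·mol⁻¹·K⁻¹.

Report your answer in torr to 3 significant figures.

At constant T and V, P ∝ n(gas): 2 mol gas → 3 mol gas.
P_final = (3/2) × 1840 = 2760 torr; ΔP = 2760 − 1840 = 920.0 torr

920 torr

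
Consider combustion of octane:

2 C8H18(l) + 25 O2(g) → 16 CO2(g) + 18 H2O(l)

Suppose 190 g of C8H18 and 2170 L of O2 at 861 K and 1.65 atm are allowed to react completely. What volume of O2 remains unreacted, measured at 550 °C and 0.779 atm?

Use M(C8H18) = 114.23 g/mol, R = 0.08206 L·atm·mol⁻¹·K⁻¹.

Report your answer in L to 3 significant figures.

n(C8H18) = 190 / 114.23 = 1.663 mol
n(O2) = PV/RT = (1.65 × 2170) / (0.08206 × 861) = 50.68 mol
For 1.663 mol C8H18, stoichiometry requires (25/2) × 1.663 = 20.79 mol O2; 50.68 mol is available, so C8H18 is limiting.
n(O2) consumed = (25/2) × 1.663 = 20.79 mol; remaining = 50.68 − 20.79 = 29.89 mol
V(O2) = nRT/P = 29.89 × 0.08206 × 823.15 / 0.779 = 2592 L

2590 L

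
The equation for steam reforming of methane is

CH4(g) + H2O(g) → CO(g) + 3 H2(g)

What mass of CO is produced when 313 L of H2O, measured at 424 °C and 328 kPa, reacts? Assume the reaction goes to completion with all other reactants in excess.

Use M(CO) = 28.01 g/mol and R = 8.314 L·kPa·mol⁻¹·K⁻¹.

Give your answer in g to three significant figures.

496 g

n(H2O) = PV/RT = (328 × 313) / (8.314 × 697.15) = 17.71 mol
n(CO) = (1/1) × 17.71 = 17.71 mol
m(CO) = 17.71 × 28.01 = 496.1 g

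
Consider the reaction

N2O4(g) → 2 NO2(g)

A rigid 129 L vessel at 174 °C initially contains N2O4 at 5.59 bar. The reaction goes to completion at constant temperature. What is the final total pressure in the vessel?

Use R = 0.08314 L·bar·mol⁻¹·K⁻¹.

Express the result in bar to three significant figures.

Since T and V are fixed, P_final/P_initial = n_final/n_initial = 2/1.
P_final = (2/1) × 5.59 = 11.18 bar

11.2 bar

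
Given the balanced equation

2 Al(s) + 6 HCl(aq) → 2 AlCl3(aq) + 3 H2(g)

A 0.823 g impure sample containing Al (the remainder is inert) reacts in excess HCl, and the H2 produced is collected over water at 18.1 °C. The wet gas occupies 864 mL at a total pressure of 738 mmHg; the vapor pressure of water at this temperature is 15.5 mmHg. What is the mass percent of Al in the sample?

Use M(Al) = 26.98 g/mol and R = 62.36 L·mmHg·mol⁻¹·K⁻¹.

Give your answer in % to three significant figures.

P(H2) = 738 − 15.5 = 722.5 mmHg
n(H2) = PV/RT = (722.5 × 0.8640) / (62.36 × 291.25) = 0.03437 mol
n(Al) = (2/3) × 0.03437 = 0.02291 mol
m(Al) = 0.02291 × 26.98 = 0.6181 g
%Al = 0.6181 / 0.823 × 100 = 75.10%

75.1 %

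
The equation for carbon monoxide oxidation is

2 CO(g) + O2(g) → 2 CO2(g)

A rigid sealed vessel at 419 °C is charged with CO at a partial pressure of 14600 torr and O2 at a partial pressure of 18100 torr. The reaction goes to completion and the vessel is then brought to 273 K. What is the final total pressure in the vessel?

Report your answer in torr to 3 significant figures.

10000 torr

At constant V, partial pressures at 419 °C are proportional to moles, so apply stoichiometry directly to pressures.
P(O2) required for 14600 torr of CO = (1/2) × 14600 = 7300 torr; available 18100 torr, so CO is limiting.
P(O2) remaining = 18100 − (1/2) × 14600 = 10800 torr
P(gaseous products) = (2)/2 × 14600 = 14600 torr
P_total at 419 °C = 10800 + 14600 = 25400 torr
Scaling to 273 K: P = 25400 × 273/692.15 = 10020 torr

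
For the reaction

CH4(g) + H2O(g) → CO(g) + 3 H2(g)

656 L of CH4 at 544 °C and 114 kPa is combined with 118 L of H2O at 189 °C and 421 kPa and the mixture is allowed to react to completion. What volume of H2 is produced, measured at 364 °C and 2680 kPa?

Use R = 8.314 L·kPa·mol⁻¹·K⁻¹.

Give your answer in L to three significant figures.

n(CH4) = PV/RT = (114 × 656) / (8.314 × 817.15) = 11.01 mol
n(H2O) = PV/RT = (421 × 118) / (8.314 × 462.15) = 12.93 mol
For 11.01 mol CH4, stoichiometry requires (1/1) × 11.01 = 11.01 mol H2O; 12.93 mol is available, so CH4 is limiting.
n(H2) = (3/1) × 11.01 = 33.03 mol
V(H2) = nRT/P = 33.03 × 8.314 × 637.15 / 2680 = 65.29 L

65.3 L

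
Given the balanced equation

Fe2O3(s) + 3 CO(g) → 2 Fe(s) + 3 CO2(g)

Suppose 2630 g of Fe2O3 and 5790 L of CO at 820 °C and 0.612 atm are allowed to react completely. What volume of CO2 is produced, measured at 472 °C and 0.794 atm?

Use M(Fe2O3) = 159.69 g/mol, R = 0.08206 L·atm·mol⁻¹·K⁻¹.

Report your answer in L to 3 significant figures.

n(Fe2O3) = 2630 / 159.69 = 16.47 mol
n(CO) = PV/RT = (0.612 × 5790) / (0.08206 × 1093.15) = 39.50 mol
For 16.47 mol Fe2O3, stoichiometry requires (3/1) × 16.47 = 49.41 mol CO; 39.50 mol is available, so CO is limiting.
n(CO2) = (3/3) × 39.50 = 39.50 mol
V(CO2) = nRT/P = 39.50 × 0.08206 × 745.15 / 0.794 = 3042 L

3040 L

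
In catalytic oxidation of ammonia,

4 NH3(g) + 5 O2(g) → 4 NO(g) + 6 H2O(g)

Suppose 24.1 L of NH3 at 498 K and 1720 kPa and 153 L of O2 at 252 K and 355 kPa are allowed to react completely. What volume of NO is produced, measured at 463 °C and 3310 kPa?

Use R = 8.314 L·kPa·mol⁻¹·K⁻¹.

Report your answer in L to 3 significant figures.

n(NH3) = PV/RT = (1720 × 24.1) / (8.314 × 498) = 10.01 mol
n(O2) = PV/RT = (355 × 153) / (8.314 × 252) = 25.92 mol
For 10.01 mol NH3, stoichiometry requires (5/4) × 10.01 = 12.51 mol O2; 25.92 mol is available, so NH3 is limiting.
n(NO) = (4/4) × 10.01 = 10.01 mol
V(NO) = nRT/P = 10.01 × 8.314 × 736.15 / 3310 = 18.51 L

18.5 L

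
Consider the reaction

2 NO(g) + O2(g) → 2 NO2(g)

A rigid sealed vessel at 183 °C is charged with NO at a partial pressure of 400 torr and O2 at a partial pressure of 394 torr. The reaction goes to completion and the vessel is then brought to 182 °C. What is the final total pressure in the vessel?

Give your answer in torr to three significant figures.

Because the vessel is rigid and T is held at 183 °C, work the stoichiometry in partial pressures (P_i = n_iRT/V).
P(O2) required for 400 torr of NO = (1/2) × 400 = 200.0 torr; available 394 torr, so NO is limiting.
P(O2) remaining = 394 − (1/2) × 400 = 194.0 torr
P(gaseous products) = (2)/2 × 400 = 400.0 torr
P_total at 183 °C = 194.0 + 400.0 = 594.0 torr
Scaling to 182 °C: P = 594.0 × 455.15/456.15 = 592.7 torr

593 torr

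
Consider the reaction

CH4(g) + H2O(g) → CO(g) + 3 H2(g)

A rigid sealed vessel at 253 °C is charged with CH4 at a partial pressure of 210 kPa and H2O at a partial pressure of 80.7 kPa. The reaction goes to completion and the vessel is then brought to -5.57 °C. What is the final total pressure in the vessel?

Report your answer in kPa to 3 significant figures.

Because the vessel is rigid and T is held at 253 °C, work the stoichiometry in partial pressures (P_i = n_iRT/V).
P(H2O) required for 210 kPa of CH4 = (1/1) × 210 = 210.0 kPa; available 80.7 kPa, so H2O is limiting.
P(CH4) remaining = 210 − (1/1) × 80.7 = 129.3 kPa
P(gaseous products) = (1+3)/1 × 80.7 = 322.8 kPa
P_total at 253 °C = 129.3 + 322.8 = 452.1 kPa
Scaling to -5.57 °C: P = 452.1 × 267.58/526.15 = 229.9 kPa

230 kPa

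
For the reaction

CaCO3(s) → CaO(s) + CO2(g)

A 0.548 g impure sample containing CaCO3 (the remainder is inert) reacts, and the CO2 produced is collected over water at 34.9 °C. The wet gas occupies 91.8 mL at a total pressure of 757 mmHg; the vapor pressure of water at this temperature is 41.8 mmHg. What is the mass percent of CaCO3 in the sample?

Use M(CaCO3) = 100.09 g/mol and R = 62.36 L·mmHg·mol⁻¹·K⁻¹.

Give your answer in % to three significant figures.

62.4 %

P(CO2) = 757 − 41.8 = 715.2 mmHg
n(CO2) = PV/RT = (715.2 × 0.09180) / (62.36 × 308.05) = 0.003418 mol
n(CaCO3) = (1/1) × 0.003418 = 0.003418 mol
m(CaCO3) = 0.003418 × 100.09 = 0.3421 g
%CaCO3 = 0.3421 / 0.548 × 100 = 62.43%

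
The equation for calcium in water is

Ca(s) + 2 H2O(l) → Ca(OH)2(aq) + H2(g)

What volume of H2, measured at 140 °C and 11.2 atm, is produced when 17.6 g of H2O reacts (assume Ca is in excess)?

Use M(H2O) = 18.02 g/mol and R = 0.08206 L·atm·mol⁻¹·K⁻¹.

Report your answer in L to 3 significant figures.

1.48 L

n(H2O) = 17.60 / 18.02 = 0.9767 mol
n(H2) = (1/2) × 0.9767 = 0.4884 mol
V = nRT/P = 0.4884 × 0.08206 × 413.15 / 11.2 = 1.478 L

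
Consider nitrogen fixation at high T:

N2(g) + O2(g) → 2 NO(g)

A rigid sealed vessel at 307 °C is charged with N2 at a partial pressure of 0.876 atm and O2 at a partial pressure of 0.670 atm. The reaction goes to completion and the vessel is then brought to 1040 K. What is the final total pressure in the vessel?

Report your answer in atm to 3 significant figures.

2.77 atm

Because the vessel is rigid and T is held at 307 °C, work the stoichiometry in partial pressures (P_i = n_iRT/V).
P(O2) required for 0.876 atm of N2 = (1/1) × 0.876 = 0.8760 atm; available 0.670 atm, so O2 is limiting.
P(N2) remaining = 0.876 − (1/1) × 0.670 = 0.2060 atm
P(gaseous products) = (2)/1 × 0.670 = 1.340 atm
P_total at 307 °C = 0.2060 + 1.340 = 1.546 atm
Scaling to 1040 K: P = 1.546 × 1040/580.15 = 2.771 atm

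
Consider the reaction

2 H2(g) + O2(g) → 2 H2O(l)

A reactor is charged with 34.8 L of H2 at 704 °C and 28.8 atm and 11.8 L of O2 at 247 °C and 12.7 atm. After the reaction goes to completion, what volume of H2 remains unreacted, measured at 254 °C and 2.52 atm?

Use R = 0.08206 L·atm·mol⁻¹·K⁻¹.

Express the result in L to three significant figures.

94.0 L

n(H2) = PV/RT = (28.8 × 34.8) / (0.08206 × 977.15) = 12.50 mol
n(O2) = PV/RT = (12.7 × 11.8) / (0.08206 × 520.15) = 3.511 mol
For 12.50 mol H2, stoichiometry requires (1/2) × 12.50 = 6.250 mol O2; 3.511 mol is available, so O2 is limiting.
n(H2) consumed = (2/1) × 3.511 = 7.022 mol; remaining = 12.50 − 7.022 = 5.478 mol
V(H2) = nRT/P = 5.478 × 0.08206 × 527.15 / 2.52 = 94.03 L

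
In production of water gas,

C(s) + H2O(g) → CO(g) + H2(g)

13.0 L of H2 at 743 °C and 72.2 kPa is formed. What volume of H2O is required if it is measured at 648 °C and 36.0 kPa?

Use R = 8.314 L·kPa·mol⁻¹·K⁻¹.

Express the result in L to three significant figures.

23.6 L

n(H2) = PV/RT = (72.2 × 13.0) / (8.314 × 1016.15) = 0.1111 mol
n(H2O) = (1/1) × 0.1111 = 0.1111 mol
V = nRT/P = 0.1111 × 8.314 × 921.15 / 36.0 = 23.63 L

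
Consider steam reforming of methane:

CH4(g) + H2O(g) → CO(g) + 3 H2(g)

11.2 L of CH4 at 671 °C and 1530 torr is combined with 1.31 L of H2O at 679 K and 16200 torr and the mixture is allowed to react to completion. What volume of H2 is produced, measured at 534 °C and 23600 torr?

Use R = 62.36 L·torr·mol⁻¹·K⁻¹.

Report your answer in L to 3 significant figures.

n(CH4) = PV/RT = (1530 × 11.2) / (62.36 × 944.15) = 0.2910 mol
n(H2O) = PV/RT = (16200 × 1.31) / (62.36 × 679) = 0.5012 mol
For 0.2910 mol CH4, stoichiometry requires (1/1) × 0.2910 = 0.2910 mol H2O; 0.5012 mol is available, so CH4 is limiting.
n(H2) = (3/1) × 0.2910 = 0.8730 mol
V(H2) = nRT/P = 0.8730 × 62.36 × 807.15 / 23600 = 1.862 L

1.86 L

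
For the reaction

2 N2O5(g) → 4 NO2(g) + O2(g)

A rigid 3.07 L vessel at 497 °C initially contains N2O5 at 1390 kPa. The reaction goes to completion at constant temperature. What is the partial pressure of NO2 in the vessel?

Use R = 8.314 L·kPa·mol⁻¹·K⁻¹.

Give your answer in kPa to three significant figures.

2780 kPa

n(N2O5)₀ = PV/RT = (1390 × 3.07) / (8.314 × 770.15) = 0.6665 mol
n(NO2) = (4/2) × 0.6665 = 1.333 mol
P(NO2) = nRT/V = 1.333 × 8.314 × 770.15 / 3.07 = 2780 kPa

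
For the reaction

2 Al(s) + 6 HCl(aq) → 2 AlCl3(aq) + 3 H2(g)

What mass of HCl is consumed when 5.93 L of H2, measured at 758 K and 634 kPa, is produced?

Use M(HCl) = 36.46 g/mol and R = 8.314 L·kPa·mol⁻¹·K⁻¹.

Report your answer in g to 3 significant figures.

43.5 g

n(H2) = PV/RT = (634 × 5.93) / (8.314 × 758) = 0.5966 mol
n(HCl) = (6/3) × 0.5966 = 1.193 mol
m(HCl) = 1.193 × 36.46 = 43.50 g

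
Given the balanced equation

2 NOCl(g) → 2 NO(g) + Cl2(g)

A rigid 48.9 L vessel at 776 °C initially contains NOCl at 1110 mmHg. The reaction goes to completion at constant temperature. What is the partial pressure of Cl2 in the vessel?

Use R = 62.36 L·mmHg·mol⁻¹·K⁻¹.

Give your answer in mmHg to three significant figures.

n(NOCl)₀ = PV/RT = (1110 × 48.9) / (62.36 × 1049.15) = 0.8296 mol
n(Cl2) = (1/2) × 0.8296 = 0.4148 mol
P(Cl2) = nRT/V = 0.4148 × 62.36 × 1049.15 / 48.9 = 555.0 mmHg

555 mmHg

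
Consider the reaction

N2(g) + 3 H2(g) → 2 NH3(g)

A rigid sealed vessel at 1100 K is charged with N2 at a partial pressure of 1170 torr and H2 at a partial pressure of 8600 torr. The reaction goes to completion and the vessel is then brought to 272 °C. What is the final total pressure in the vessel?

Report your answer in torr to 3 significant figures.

Because the vessel is rigid and T is held at 1100 K, work the stoichiometry in partial pressures (P_i = n_iRT/V).
P(H2) required for 1170 torr of N2 = (3/1) × 1170 = 3510 torr; available 8600 torr, so N2 is limiting.
P(H2) remaining = 8600 − (3/1) × 1170 = 5090 torr
P(gaseous products) = (2)/1 × 1170 = 2340 torr
P_total at 1100 K = 5090 + 2340 = 7430 torr
Scaling to 272 °C: P = 7430 × 545.15/1100 = 3682 torr

3680 torr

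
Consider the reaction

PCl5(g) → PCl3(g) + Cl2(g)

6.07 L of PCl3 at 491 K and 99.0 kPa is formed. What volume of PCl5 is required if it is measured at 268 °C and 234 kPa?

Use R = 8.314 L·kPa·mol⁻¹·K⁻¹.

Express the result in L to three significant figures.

2.83 L

n(PCl3) = PV/RT = (99.0 × 6.07) / (8.314 × 491) = 0.1472 mol
n(PCl5) = (1/1) × 0.1472 = 0.1472 mol
V = nRT/P = 0.1472 × 8.314 × 541.15 / 234 = 2.830 L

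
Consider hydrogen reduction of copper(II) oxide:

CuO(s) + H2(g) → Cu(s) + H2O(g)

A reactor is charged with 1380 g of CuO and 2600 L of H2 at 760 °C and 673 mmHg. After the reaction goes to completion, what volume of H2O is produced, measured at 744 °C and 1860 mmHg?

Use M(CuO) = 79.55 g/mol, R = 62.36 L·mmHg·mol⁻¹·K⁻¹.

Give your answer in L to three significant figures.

n(CuO) = 1380 / 79.55 = 17.35 mol
n(H2) = PV/RT = (673 × 2600) / (62.36 × 1033.15) = 27.16 mol
For 17.35 mol CuO, stoichiometry requires (1/1) × 17.35 = 17.35 mol H2; 27.16 mol is available, so CuO is limiting.
n(H2O) = (1/1) × 17.35 = 17.35 mol
V(H2O) = nRT/P = 17.35 × 62.36 × 1017.15 / 1860 = 591.7 L

592 L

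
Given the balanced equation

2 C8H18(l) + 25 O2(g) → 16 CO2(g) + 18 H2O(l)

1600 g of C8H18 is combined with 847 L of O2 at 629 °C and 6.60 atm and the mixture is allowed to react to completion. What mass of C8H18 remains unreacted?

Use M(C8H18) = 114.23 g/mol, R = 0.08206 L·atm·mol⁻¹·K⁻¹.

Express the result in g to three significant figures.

910 g

n(C8H18) = 1600 / 114.23 = 14.01 mol
n(O2) = PV/RT = (6.60 × 847) / (0.08206 × 902.15) = 75.51 mol
For 14.01 mol C8H18, stoichiometry requires (25/2) × 14.01 = 175.1 mol O2; 75.51 mol is available, so O2 is limiting.
n(C8H18) consumed = (2/25) × 75.51 = 6.041 mol; remaining = 14.01 − 6.041 = 7.969 mol
m(C8H18) = 7.969 × 114.23 = 910.3 g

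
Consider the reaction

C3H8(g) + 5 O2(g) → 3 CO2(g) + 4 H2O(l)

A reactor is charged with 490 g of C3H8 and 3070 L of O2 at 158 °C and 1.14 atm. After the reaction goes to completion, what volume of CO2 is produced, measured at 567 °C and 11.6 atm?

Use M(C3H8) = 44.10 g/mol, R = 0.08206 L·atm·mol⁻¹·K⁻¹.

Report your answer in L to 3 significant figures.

198 L

n(C3H8) = 490 / 44.10 = 11.11 mol
n(O2) = PV/RT = (1.14 × 3070) / (0.08206 × 431.15) = 98.92 mol
For 11.11 mol C3H8, stoichiometry requires (5/1) × 11.11 = 55.55 mol O2; 98.92 mol is available, so C3H8 is limiting.
n(CO2) = (3/1) × 11.11 = 33.33 mol
V(CO2) = nRT/P = 33.33 × 0.08206 × 840.15 / 11.6 = 198.1 L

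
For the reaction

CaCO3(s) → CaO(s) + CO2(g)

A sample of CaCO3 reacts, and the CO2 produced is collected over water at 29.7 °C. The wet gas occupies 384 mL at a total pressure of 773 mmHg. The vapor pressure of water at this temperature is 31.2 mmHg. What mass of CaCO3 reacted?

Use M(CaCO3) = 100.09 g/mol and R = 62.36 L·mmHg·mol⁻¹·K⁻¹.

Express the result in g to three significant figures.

1.51 g

P(CO2) = 773 − 31.2 = 741.8 mmHg
n(CO2) = PV/RT = (741.8 × 0.3840) / (62.36 × 302.85) = 0.01508 mol
n(CaCO3) = (1/1) × 0.01508 = 0.01508 mol
m(CaCO3) = 0.01508 × 100.09 = 1.509 g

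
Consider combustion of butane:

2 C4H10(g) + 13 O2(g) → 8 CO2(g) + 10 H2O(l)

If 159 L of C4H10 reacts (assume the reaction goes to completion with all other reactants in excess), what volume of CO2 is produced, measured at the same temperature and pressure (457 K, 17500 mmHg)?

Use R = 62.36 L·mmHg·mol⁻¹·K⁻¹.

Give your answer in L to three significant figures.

At constant T and P, gas volumes are in the mole ratio: V(CO2) = (8/2) × 159 = 636.0 L

636 L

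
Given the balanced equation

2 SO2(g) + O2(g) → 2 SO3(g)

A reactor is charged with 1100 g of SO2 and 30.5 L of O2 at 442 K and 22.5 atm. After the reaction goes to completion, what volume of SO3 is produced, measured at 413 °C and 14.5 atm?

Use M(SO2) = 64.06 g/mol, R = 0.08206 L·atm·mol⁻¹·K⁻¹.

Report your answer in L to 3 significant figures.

n(SO2) = 1100 / 64.06 = 17.17 mol
n(O2) = PV/RT = (22.5 × 30.5) / (0.08206 × 442) = 18.92 mol
For 17.17 mol SO2, stoichiometry requires (1/2) × 17.17 = 8.585 mol O2; 18.92 mol is available, so SO2 is limiting.
n(SO3) = (2/2) × 17.17 = 17.17 mol
V(SO3) = nRT/P = 17.17 × 0.08206 × 686.15 / 14.5 = 66.67 L

66.7 L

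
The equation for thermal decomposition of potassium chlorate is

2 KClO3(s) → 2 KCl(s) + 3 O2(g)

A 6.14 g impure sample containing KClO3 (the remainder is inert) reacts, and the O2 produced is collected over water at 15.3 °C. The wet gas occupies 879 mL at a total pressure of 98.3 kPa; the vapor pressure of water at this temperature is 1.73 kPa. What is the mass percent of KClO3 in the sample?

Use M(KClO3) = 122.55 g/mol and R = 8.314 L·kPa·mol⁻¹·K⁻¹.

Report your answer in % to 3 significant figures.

47.1 %

P(O2) = 98.3 − 1.73 = 96.57 kPa
n(O2) = PV/RT = (96.57 × 0.8790) / (8.314 × 288.45) = 0.03540 mol
n(KClO3) = (2/3) × 0.03540 = 0.02360 mol
m(KClO3) = 0.02360 × 122.55 = 2.892 g
%KClO3 = 2.892 / 6.14 × 100 = 47.10%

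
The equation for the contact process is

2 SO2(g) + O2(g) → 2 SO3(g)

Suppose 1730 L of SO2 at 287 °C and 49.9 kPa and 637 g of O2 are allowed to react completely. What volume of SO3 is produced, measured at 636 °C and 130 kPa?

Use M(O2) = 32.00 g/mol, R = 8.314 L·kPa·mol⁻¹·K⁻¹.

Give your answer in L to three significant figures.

1080 L

n(SO2) = PV/RT = (49.9 × 1730) / (8.314 × 560.15) = 18.54 mol
n(O2) = 637 / 32.00 = 19.91 mol
For 18.54 mol SO2, stoichiometry requires (1/2) × 18.54 = 9.270 mol O2; 19.91 mol is available, so SO2 is limiting.
n(SO3) = (2/2) × 18.54 = 18.54 mol
V(SO3) = nRT/P = 18.54 × 8.314 × 909.15 / 130 = 1078 L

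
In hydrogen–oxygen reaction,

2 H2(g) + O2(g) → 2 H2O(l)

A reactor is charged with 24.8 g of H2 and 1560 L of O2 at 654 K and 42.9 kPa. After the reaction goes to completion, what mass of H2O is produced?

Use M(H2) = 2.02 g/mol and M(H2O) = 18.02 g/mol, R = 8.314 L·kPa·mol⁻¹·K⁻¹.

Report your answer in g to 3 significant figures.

n(H2) = 24.8 / 2.02 = 12.28 mol
n(O2) = PV/RT = (42.9 × 1560) / (8.314 × 654) = 12.31 mol
For 12.28 mol H2, stoichiometry requires (1/2) × 12.28 = 6.140 mol O2; 12.31 mol is available, so H2 is limiting.
n(H2O) = (2/2) × 12.28 = 12.28 mol
m(H2O) = 12.28 × 18.02 = 221.3 g

221 g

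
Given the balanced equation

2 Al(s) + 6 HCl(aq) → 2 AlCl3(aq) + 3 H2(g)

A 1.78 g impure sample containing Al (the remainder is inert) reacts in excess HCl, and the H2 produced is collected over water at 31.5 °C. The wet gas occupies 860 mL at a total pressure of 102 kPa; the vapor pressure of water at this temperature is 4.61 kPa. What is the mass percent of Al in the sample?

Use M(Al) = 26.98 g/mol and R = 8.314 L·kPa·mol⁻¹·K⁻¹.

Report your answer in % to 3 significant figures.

33.4 %

P(H2) = 102 − 4.61 = 97.39 kPa
n(H2) = PV/RT = (97.39 × 0.8600) / (8.314 × 304.65) = 0.03307 mol
n(Al) = (2/3) × 0.03307 = 0.02205 mol
m(Al) = 0.02205 × 26.98 = 0.5949 g
%Al = 0.5949 / 1.78 × 100 = 33.42%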